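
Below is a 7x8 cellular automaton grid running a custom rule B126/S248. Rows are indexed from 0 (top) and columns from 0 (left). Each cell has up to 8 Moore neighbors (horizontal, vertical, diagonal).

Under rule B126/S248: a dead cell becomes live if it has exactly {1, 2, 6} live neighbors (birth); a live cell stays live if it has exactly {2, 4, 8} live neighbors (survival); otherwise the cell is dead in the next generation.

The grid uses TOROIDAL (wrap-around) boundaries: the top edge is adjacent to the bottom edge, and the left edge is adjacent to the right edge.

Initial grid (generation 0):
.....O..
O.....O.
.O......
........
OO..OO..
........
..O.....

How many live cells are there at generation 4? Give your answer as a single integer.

Simulating step by step:
Generation 0 (given above): 9 live cells
Generation 1: 39 live cells
OOOOO.OO
.OO.OO.O
O.O..OOO
..OOOOOO
..OO..OO
O.OOOOOO
.O.OOOO.
Generation 2: 10 live cells
.......O
...OO...
O.OOO...
..O.O...
........
........
O.......
Generation 3: 31 live cells
OOOOOOO.
OO.O.OOO
....O..O
O.O.OO.O
.OOOOO..
OO.....O
.O....OO
Generation 4: 16 live cells
....O...
.O.OO...
O...O.O.
...O.O.O
O.OOO...
.O......
......O.
Population at generation 4: 16

Answer: 16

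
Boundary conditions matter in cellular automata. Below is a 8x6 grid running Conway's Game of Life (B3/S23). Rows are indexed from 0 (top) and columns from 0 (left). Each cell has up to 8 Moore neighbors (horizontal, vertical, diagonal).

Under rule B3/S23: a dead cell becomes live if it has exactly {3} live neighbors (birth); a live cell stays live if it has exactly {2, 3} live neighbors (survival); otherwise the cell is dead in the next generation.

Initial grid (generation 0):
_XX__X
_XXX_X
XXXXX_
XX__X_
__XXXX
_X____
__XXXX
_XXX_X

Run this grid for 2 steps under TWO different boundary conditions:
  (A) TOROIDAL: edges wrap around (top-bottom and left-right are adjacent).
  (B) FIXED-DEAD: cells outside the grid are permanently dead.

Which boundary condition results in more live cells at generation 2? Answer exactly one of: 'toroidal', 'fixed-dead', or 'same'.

Under TOROIDAL boundary, generation 2:
X___XX
______
______
___XX_
XXXXXX
XXXX__
_____X
X___XX
Population = 19

Under FIXED-DEAD boundary, generation 2:
____X_
_____X
______
_X_X_X
X_XXX_
_XXX_X
______
______
Population = 13

Comparison: toroidal=19, fixed-dead=13 -> toroidal

Answer: toroidal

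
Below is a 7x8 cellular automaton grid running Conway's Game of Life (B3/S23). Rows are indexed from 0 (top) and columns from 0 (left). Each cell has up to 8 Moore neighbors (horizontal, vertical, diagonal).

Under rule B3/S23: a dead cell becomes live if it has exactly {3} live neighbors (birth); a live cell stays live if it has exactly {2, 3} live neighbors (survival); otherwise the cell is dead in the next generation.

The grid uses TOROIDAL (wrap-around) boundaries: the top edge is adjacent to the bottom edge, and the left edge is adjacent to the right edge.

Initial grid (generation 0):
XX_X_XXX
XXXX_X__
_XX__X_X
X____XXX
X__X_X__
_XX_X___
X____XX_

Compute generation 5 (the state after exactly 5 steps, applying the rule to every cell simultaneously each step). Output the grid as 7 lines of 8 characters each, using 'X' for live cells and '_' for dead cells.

Answer: _X______
XX_____X
___XX_X_
______X_
______X_
________
XXX_____

Derivation:
Simulating step by step:
Generation 0 (given above): 28 live cells
Generation 1: 19 live cells
___X____
___X_X__
___X_X__
__X__X__
X_XX_X__
XXXXX_XX
___X____
Generation 2: 21 live cells
__XX____
__XX____
__XX_XX_
_XX__XX_
X____X__
X____XXX
XX_____X
Generation 3: 14 live cells
X__X____
_X______
_____XX_
_XXX___X
X___X___
_____X__
_XX_____
Generation 4: 20 live cells
X_______
________
XX____X_
XXXXXXXX
XXXXX___
_X______
_XX_____
Generation 5: 12 live cells
(generation 5 grid is the final answer)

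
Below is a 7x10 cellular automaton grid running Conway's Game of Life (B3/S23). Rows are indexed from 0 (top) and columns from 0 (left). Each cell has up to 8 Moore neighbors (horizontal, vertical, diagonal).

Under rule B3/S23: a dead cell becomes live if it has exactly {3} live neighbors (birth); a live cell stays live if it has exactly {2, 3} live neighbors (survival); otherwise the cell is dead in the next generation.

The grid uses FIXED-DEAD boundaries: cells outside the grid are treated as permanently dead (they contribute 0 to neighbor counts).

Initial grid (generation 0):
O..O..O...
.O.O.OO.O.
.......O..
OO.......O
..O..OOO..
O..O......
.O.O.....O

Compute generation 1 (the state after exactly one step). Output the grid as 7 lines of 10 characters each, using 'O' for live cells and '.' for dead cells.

Answer: ..O.OOOO..
..O.OOO...
OOO...OOO.
.O.....OO.
O.O...O...
.O.OO.O...
..O.......

Derivation:
Simulating step by step:
Generation 0 (given above): 21 live cells
Generation 1: 26 live cells
(generation 1 grid is the final answer)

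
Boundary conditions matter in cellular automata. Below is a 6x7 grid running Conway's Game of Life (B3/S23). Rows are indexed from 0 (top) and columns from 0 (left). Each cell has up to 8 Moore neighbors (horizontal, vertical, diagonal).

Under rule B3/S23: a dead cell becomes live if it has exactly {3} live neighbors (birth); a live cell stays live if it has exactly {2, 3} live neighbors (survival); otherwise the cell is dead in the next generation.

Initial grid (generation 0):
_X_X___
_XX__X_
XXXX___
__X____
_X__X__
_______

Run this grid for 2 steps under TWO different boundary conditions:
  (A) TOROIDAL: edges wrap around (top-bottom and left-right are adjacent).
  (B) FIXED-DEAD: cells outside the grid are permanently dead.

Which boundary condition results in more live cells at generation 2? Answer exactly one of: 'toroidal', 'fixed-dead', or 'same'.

Under TOROIDAL boundary, generation 2:
_______
_______
_______
_______
_______
_______
Population = 0

Under FIXED-DEAD boundary, generation 2:
_______
_______
_______
_______
_______
_______
Population = 0

Comparison: toroidal=0, fixed-dead=0 -> same

Answer: same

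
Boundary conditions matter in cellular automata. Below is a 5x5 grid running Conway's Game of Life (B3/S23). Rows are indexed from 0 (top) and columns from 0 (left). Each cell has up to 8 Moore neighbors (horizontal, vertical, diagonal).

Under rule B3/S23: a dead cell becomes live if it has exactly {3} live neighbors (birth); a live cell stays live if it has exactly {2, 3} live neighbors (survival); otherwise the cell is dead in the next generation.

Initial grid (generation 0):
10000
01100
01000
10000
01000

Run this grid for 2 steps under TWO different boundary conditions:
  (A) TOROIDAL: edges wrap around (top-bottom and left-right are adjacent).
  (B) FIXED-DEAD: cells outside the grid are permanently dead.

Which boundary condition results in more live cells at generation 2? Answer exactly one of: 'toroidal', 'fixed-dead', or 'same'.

Under TOROIDAL boundary, generation 2:
00101
00011
00001
00001
00101
Population = 8

Under FIXED-DEAD boundary, generation 2:
11100
00000
00000
10100
00000
Population = 5

Comparison: toroidal=8, fixed-dead=5 -> toroidal

Answer: toroidal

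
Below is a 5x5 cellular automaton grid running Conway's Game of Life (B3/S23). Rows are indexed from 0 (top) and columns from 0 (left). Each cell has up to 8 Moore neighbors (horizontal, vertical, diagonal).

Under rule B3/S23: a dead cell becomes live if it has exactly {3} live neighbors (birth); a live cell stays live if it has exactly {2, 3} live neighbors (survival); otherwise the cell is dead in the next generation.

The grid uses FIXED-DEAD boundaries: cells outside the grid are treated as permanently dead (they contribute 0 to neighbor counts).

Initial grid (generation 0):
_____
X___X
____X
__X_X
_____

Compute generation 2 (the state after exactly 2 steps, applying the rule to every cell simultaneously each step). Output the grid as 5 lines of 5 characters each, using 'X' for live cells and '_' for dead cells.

Simulating step by step:
Generation 0 (given above): 5 live cells
Generation 1: 2 live cells
_____
_____
____X
___X_
_____
Generation 2: 0 live cells
(generation 2 grid is the final answer)

Answer: _____
_____
_____
_____
_____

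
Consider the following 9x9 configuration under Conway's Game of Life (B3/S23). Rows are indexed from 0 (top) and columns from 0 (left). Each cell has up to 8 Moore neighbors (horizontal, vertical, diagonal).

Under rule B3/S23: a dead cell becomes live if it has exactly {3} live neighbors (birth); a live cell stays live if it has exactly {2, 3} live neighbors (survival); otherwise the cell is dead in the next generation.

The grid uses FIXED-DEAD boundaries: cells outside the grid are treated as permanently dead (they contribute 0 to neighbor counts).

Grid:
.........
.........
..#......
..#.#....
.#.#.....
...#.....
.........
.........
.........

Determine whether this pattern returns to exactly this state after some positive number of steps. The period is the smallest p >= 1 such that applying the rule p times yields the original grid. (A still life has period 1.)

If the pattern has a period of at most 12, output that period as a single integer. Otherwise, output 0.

Answer: 2

Derivation:
Simulating and comparing each generation to the original:
Gen 0 (original, given above): 6 live cells
Gen 1: 6 live cells, differs from original
Gen 2: 6 live cells, MATCHES original -> period = 2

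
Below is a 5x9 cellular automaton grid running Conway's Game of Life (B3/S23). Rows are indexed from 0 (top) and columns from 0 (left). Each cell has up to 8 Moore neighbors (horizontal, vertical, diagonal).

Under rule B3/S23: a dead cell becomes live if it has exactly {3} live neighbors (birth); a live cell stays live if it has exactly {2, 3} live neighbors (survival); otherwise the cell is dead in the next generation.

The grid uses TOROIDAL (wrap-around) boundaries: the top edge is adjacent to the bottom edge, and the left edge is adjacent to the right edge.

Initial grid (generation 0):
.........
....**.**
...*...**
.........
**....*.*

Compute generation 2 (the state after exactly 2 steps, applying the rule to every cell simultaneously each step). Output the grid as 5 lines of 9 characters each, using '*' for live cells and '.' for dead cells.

Simulating step by step:
Generation 0 (given above): 11 live cells
Generation 1: 11 live cells
.....**..
....*.***
....*.***
.........
*........
Generation 2: 9 live cells
(generation 2 grid is the final answer)

Answer: .....**.*
....*...*
......*.*
.......**
.........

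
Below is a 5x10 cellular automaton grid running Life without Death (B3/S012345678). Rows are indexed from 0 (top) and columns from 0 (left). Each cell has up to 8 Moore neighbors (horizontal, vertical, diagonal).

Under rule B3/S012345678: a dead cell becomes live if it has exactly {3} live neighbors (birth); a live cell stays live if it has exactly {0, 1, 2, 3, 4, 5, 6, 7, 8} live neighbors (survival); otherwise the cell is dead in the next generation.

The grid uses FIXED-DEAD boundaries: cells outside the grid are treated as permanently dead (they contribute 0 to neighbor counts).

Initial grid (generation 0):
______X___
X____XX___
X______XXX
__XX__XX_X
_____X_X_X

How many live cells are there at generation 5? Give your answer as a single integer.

Answer: 40

Derivation:
Simulating step by step:
Generation 0 (given above): 16 live cells
Generation 1: 20 live cells
_____XX___
X____XX_X_
XX___X_XXX
__XX__XX_X
_____X_X_X
Generation 2: 29 live cells
_____XXX__
XX__XXX_XX
XXX_XX_XXX
_XXXXXXX_X
_____X_X_X
Generation 3: 36 live cells
____XXXXX_
XXXXXXX_XX
XXX_XX_XXX
XXXXXXXX_X
__XX_X_X_X
Generation 4: 39 live cells
_XX_XXXXXX
XXXXXXX_XX
XXX_XX_XXX
XXXXXXXX_X
__XX_X_X_X
Generation 5: 40 live cells
XXX_XXXXXX
XXXXXXX_XX
XXX_XX_XXX
XXXXXXXX_X
__XX_X_X_X
Population at generation 5: 40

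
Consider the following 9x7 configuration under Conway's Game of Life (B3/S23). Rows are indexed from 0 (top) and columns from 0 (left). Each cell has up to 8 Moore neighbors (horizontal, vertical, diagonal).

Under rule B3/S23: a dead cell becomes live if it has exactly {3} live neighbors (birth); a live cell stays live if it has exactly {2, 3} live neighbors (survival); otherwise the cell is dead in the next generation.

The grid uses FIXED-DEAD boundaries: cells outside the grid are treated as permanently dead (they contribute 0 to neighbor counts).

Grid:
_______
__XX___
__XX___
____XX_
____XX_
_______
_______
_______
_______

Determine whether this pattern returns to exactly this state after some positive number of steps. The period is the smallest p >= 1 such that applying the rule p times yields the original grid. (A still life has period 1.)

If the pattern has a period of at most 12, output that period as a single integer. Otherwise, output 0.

Simulating and comparing each generation to the original:
Gen 0 (original, given above): 8 live cells
Gen 1: 6 live cells, differs from original
Gen 2: 8 live cells, MATCHES original -> period = 2

Answer: 2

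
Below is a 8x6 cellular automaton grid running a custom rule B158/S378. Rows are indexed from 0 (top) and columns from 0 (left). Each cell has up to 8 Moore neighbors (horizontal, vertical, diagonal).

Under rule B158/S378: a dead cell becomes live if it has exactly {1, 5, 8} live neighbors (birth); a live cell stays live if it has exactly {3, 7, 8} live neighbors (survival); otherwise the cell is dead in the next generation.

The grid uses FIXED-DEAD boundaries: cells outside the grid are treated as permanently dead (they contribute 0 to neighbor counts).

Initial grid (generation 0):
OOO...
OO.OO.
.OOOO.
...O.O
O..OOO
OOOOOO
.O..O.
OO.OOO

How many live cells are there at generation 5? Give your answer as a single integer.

Simulating step by step:
Generation 0 (given above): 30 live cells
Generation 1: 13 live cells
O.O..O
....O.
.O....
..O..O
..O.O.
O.....
O....O
....O.
Generation 2: 8 live cells
......
......
O.....
O.....
O.....
..O...
...O..
OO.O..
Generation 3: 6 live cells
......
OO....
......
......
..OO..
O...O.
......
......
Generation 4: 13 live cells
..O...
..O...
..O...
.O..O.
O....O
.....O
OO.OOO
......
Generation 5: 8 live cells
......
......
O...OO
......
..OO..
....OO
....O.
......
Population at generation 5: 8

Answer: 8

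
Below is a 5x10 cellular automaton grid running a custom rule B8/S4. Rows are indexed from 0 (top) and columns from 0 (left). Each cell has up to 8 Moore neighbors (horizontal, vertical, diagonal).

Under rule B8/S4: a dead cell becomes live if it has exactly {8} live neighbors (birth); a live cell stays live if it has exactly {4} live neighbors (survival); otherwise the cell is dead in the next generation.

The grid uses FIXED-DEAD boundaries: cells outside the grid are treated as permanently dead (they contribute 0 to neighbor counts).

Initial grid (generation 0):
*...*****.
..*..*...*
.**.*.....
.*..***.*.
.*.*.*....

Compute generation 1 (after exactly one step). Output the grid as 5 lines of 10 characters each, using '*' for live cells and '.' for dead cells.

Simulating step by step:
Generation 0 (given above): 20 live cells
Generation 1: 3 live cells
(generation 1 grid is the final answer)

Answer: ..........
.....*....
..........
....**....
..........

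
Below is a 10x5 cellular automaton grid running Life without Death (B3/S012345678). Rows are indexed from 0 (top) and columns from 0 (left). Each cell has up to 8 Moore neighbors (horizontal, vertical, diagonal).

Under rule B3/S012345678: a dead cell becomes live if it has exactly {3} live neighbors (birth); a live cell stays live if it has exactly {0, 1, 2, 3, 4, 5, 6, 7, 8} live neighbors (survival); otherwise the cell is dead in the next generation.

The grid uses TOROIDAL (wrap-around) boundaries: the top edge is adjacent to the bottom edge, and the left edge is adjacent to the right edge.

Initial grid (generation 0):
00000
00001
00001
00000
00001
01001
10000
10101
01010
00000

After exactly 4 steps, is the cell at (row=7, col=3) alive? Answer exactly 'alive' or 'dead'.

Simulating step by step:
Generation 0 (given above): 11 live cells
Generation 1: 17 live cells
00000
00001
00001
00000
10001
01001
10010
10111
11111
00000
Generation 2: 25 live cells
00000
00001
00001
10001
10001
01011
10010
10111
11111
11111
Generation 3: 31 live cells
01100
00001
00011
10011
11001
01111
10010
10111
11111
11111
Generation 4: 35 live cells
01100
10101
00011
11111
11001
01111
10010
10111
11111
11111

Cell (7,3) at generation 4: 1 -> alive

Answer: alive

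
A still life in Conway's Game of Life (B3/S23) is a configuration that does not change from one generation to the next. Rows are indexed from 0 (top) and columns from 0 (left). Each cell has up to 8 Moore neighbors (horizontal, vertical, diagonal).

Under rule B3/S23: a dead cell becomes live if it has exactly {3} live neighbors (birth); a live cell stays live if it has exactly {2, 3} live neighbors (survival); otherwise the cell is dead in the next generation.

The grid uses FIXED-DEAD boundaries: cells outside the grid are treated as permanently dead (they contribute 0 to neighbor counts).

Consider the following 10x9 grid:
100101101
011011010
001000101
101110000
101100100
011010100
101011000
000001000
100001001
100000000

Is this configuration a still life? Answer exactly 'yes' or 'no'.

Answer: no

Derivation:
Compute generation 1 and compare to generation 0 (given above):
Generation 1:
011101110
011010001
000000110
000011010
100000000
100010100
001010100
010001100
000000000
000000000
Cell (0,0) differs: gen0=1 vs gen1=0 -> NOT a still life.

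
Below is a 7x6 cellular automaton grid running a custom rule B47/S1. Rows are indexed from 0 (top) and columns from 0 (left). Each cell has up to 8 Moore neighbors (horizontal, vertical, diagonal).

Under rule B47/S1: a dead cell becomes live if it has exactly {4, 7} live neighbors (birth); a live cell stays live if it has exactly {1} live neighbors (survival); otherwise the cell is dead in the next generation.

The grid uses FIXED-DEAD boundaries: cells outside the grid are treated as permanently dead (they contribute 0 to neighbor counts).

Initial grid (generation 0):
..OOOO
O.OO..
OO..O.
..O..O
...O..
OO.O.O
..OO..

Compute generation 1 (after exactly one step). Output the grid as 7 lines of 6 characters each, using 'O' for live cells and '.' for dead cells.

Answer: .....O
......
..OO..
.....O
..O.O.
O...O.
......

Derivation:
Simulating step by step:
Generation 0 (given above): 19 live cells
Generation 1: 8 live cells
(generation 1 grid is the final answer)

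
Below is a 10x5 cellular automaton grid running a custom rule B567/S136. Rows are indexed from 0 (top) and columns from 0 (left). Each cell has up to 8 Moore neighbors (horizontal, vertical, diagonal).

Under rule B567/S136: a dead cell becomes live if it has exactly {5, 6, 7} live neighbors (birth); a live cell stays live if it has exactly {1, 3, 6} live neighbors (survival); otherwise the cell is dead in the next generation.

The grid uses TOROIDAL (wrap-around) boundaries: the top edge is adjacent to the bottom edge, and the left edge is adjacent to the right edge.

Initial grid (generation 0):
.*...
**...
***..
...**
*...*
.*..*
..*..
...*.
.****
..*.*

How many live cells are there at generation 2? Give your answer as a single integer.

Simulating step by step:
Generation 0 (given above): 20 live cells
Generation 1: 7 live cells
.*...
.....
..*..
*..*.
.....
.....
.....
..*..
....*
...*.
Generation 2: 4 live cells
.....
.....
..*..
...*.
.....
.....
.....
.....
....*
...*.
Population at generation 2: 4

Answer: 4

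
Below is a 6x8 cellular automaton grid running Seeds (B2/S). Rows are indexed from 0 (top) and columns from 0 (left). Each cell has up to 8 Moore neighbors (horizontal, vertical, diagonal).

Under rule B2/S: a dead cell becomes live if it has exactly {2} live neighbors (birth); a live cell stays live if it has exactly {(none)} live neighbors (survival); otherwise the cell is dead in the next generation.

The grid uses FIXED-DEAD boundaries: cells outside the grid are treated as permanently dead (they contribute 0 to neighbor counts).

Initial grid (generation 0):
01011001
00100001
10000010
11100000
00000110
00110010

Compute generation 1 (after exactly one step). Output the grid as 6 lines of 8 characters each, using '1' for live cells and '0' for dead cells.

Simulating step by step:
Generation 0 (given above): 16 live cells
Generation 1: 12 live cells
(generation 1 grid is the final answer)

Answer: 00000010
10001100
00010001
00000001
10001001
00001001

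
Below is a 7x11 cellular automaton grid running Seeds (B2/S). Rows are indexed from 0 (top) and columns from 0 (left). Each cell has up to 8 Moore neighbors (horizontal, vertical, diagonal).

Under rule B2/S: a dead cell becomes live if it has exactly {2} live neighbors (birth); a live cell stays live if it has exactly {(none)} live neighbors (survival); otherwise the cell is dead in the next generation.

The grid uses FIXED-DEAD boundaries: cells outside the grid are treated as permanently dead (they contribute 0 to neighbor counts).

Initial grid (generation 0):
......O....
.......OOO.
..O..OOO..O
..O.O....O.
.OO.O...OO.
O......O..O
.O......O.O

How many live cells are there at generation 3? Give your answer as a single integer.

Answer: 16

Derivation:
Simulating step by step:
Generation 0 (given above): 23 live cells
Generation 1: 10 live cells
.........O.
..........O
.O..O......
...........
O....O.O...
...O.......
O......O...
Generation 2: 14 live cells
..........O
.........O.
...........
OO..OOO....
....O.O....
OO..O..OO..
...........
Generation 3: 16 live cells
.........O.
..........O
OO..O.O....
...O...O...
..O.....O..
...O..O....
OO.....OO..
Population at generation 3: 16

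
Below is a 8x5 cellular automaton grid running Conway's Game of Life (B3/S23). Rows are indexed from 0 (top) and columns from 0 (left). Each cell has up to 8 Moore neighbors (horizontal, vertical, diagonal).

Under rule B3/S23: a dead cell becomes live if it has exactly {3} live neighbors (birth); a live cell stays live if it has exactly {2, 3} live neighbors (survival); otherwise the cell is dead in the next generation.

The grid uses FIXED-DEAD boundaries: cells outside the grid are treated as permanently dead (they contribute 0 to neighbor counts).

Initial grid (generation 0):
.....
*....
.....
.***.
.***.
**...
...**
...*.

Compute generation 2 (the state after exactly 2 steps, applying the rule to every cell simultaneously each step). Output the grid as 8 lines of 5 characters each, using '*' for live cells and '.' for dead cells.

Answer: .....
.....
.**..
.*.*.
**.**
.*..*
.**..
..*.*

Derivation:
Simulating step by step:
Generation 0 (given above): 12 live cells
Generation 1: 13 live cells
.....
.....
.**..
.*.*.
...*.
**..*
..***
...**
Generation 2: 14 live cells
(generation 2 grid is the final answer)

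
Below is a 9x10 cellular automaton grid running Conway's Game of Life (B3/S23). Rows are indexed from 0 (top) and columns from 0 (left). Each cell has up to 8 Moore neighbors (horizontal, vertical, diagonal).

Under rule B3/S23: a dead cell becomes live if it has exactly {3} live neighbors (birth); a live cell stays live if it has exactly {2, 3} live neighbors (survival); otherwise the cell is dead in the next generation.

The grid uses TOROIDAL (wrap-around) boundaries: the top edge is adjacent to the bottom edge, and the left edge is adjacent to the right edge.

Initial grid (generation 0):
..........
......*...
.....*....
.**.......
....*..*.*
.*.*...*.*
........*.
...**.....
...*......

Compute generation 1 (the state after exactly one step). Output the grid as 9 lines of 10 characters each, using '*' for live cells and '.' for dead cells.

Simulating step by step:
Generation 0 (given above): 15 live cells
Generation 1: 13 live cells
(generation 1 grid is the final answer)

Answer: ..........
..........
..........
..........
.*.*......
*......*.*
..***...*.
...**.....
...**.....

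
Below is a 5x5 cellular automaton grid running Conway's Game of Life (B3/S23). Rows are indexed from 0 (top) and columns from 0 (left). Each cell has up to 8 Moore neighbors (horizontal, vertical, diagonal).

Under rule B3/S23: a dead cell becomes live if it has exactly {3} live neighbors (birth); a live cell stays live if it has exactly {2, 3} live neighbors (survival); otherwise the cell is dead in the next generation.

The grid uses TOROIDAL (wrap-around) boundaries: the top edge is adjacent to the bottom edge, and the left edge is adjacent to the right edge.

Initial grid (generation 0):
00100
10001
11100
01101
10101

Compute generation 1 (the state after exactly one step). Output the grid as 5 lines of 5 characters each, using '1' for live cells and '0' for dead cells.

Simulating step by step:
Generation 0 (given above): 12 live cells
Generation 1: 9 live cells
(generation 1 grid is the final answer)

Answer: 00000
10111
00100
00001
10101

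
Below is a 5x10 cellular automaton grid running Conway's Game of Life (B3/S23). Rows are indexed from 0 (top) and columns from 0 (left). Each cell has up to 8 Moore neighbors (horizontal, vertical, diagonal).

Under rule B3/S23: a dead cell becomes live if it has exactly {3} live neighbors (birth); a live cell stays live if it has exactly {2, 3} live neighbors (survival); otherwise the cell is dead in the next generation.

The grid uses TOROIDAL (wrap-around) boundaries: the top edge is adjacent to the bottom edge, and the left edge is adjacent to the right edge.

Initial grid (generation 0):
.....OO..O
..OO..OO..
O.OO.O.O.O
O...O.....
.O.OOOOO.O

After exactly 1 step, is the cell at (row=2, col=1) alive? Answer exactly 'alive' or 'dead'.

Simulating step by step:
Generation 0 (given above): 22 live cells
Generation 1: 18 live cells
O.........
OOOO...O.O
O.O..O.OOO
.......O..
...O...OOO

Cell (2,1) at generation 1: 0 -> dead

Answer: dead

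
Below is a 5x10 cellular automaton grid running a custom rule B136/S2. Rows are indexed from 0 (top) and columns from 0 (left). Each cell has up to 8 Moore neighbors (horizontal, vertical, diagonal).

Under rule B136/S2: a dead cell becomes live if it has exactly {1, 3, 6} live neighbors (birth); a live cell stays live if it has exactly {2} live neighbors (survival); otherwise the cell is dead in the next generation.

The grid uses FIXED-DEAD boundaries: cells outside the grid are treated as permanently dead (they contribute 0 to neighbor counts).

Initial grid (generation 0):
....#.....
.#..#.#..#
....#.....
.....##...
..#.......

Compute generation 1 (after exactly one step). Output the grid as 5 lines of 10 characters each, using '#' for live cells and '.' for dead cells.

Answer: ###..#####
#.###..##.
###.#.#.##
.##..#.#..
.#.##..#..

Derivation:
Simulating step by step:
Generation 0 (given above): 9 live cells
Generation 1: 29 live cells
(generation 1 grid is the final answer)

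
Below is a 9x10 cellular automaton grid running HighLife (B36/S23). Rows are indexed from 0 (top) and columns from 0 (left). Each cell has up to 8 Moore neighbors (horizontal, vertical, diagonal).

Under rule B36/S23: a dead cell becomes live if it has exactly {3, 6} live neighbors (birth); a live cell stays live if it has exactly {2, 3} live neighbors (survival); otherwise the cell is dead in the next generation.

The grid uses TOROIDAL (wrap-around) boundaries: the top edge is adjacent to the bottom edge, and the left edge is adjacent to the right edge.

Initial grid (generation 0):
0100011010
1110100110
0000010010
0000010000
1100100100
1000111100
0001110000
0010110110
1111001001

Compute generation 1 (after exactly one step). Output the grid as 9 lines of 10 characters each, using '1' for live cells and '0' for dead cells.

Answer: 1010111010
1110100010
0100111111
0000111000
1100100100
1100000100
0000001010
1001000111
1001000001

Derivation:
Simulating step by step:
Generation 0 (given above): 36 live cells
Generation 1: 38 live cells
(generation 1 grid is the final answer)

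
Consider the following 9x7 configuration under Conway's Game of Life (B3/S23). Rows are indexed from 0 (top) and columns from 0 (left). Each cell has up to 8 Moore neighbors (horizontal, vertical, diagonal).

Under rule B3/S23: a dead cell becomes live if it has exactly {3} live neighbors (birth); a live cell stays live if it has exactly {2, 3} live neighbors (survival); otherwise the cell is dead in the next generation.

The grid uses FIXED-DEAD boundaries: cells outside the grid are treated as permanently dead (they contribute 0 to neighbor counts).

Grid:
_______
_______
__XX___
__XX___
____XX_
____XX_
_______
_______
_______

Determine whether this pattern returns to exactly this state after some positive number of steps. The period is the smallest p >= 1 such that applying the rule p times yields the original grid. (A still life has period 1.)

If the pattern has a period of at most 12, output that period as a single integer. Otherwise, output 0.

Answer: 2

Derivation:
Simulating and comparing each generation to the original:
Gen 0 (original, given above): 8 live cells
Gen 1: 6 live cells, differs from original
Gen 2: 8 live cells, MATCHES original -> period = 2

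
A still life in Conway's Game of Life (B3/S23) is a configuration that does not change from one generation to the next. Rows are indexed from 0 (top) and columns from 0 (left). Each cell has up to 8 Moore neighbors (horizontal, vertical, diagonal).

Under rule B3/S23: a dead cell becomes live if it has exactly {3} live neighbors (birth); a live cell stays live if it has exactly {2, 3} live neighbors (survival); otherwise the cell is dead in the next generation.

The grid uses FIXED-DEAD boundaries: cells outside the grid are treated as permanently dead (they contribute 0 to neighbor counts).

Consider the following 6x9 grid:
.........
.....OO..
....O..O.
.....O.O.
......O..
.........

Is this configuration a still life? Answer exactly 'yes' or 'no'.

Compute generation 1 and compare to generation 0 (given above):
Generation 1:
.........
.....OO..
....O..O.
.....O.O.
......O..
.........
The grids are IDENTICAL -> still life.

Answer: yes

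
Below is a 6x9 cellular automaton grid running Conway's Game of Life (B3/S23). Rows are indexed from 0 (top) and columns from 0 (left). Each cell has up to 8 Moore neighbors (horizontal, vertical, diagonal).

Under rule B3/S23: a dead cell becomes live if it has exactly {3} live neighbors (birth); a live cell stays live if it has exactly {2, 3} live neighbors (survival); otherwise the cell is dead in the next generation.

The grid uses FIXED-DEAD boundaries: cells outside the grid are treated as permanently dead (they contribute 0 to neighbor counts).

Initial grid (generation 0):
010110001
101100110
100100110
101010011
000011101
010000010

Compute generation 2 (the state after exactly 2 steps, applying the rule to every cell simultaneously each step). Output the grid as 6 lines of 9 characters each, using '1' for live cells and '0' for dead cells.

Simulating step by step:
Generation 0 (given above): 24 live cells
Generation 1: 23 live cells
010110010
100001101
100011000
010010001
010111101
000001110
Generation 2: 23 live cells
(generation 2 grid is the final answer)

Answer: 000011110
110100110
110010110
111000110
001100001
000000010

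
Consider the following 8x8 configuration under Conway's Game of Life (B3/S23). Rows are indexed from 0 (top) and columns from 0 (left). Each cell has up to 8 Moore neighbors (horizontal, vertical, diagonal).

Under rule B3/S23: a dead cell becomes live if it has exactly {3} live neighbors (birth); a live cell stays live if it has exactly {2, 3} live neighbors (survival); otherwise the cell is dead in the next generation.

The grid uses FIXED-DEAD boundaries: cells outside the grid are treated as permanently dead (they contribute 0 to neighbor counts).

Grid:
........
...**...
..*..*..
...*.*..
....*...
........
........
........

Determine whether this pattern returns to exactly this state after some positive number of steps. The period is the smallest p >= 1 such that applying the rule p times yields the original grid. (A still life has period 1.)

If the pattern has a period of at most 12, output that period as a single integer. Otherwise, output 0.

Simulating and comparing each generation to the original:
Gen 0 (original, given above): 7 live cells
Gen 1: 7 live cells, MATCHES original -> period = 1

Answer: 1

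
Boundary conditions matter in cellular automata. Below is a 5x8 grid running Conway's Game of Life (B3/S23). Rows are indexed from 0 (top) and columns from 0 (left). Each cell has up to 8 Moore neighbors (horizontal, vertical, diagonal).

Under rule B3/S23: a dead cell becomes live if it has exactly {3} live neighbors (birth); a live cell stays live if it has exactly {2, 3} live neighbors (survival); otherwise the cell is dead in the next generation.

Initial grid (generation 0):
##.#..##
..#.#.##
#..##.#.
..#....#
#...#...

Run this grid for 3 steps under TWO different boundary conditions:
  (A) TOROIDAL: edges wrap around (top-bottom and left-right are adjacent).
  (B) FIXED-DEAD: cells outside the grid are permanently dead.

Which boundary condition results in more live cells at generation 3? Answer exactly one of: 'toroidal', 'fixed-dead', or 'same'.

Under TOROIDAL boundary, generation 3:
#....#.#
##..#..#
....#..#
...#....
.....#..
Population = 11

Under FIXED-DEAD boundary, generation 3:
.######.
#.....#.
#.#.....
.##.##..
..###...
Population = 17

Comparison: toroidal=11, fixed-dead=17 -> fixed-dead

Answer: fixed-dead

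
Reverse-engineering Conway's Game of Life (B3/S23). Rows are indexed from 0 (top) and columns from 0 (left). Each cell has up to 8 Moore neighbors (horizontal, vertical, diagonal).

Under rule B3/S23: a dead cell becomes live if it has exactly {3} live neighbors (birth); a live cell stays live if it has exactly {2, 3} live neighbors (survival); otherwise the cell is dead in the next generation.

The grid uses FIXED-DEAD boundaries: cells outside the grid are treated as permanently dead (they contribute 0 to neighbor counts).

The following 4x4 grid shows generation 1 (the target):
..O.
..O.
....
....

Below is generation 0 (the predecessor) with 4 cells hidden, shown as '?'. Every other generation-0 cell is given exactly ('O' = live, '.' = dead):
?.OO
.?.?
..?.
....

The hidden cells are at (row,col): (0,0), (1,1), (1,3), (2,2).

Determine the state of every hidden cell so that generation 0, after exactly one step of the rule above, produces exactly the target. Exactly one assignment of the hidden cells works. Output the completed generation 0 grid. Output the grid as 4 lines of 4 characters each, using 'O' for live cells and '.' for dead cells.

Hidden generation-0 cells (in order): (0,0), (1,1), (1,3), (2,2).
A hidden cell only influences target cells in its own 3x3 neighborhood. Try each of the 2^4 = 16 assignments, step the completed generation 0 forward once under B3/S23, and compare with the target:
  (0,0)=. (1,1)=. (1,3)=. (2,2)=. -> step gives (0,2)='.' but target has 'O' -> reject
  (0,0)=. (1,1)=. (1,3)=. (2,2)=O -> step gives (0,2)='.' but target has 'O' -> reject
  (0,0)=. (1,1)=. (1,3)=O (2,2)=. -> step gives (0,3)='O' but target has '.' -> reject
  (0,0)=. (1,1)=. (1,3)=O (2,2)=O -> step gives (0,3)='O' but target has '.' -> reject
  (0,0)=. (1,1)=O (1,3)=. (2,2)=. -> step reproduces the target at every cell -> ACCEPT
  (0,0)=. (1,1)=O (1,3)=. (2,2)=O -> step gives (1,1)='O' but target has '.' -> reject
  (0,0)=. (1,1)=O (1,3)=O (2,2)=. -> step gives (0,3)='O' but target has '.' -> reject
  (0,0)=. (1,1)=O (1,3)=O (2,2)=O -> step gives (0,3)='O' but target has '.' -> reject
  (0,0)=O (1,1)=. (1,3)=. (2,2)=. -> step gives (0,2)='.' but target has 'O' -> reject
  (0,0)=O (1,1)=. (1,3)=. (2,2)=O -> step gives (0,2)='.' but target has 'O' -> reject
  (0,0)=O (1,1)=. (1,3)=O (2,2)=. -> step gives (0,3)='O' but target has '.' -> reject
  (0,0)=O (1,1)=. (1,3)=O (2,2)=O -> step gives (0,3)='O' but target has '.' -> reject
  (0,0)=O (1,1)=O (1,3)=. (2,2)=. -> step gives (0,1)='O' but target has '.' -> reject
  (0,0)=O (1,1)=O (1,3)=. (2,2)=O -> step gives (0,1)='O' but target has '.' -> reject
  (0,0)=O (1,1)=O (1,3)=O (2,2)=. -> step gives (0,1)='O' but target has '.' -> reject
  (0,0)=O (1,1)=O (1,3)=O (2,2)=O -> step gives (0,1)='O' but target has '.' -> reject
Unique solution: (0,0)=dead, (1,1)=live, (1,3)=dead, (2,2)=dead.
Check: live-neighbor counts of every cell in the completed generation 0:
1221
1132
1110
0000
Applying B3/S23 to generation 0 with these counts gives:
..O.
..O.
....
....
which matches the target exactly.

Answer: ..OO
.O..
....
....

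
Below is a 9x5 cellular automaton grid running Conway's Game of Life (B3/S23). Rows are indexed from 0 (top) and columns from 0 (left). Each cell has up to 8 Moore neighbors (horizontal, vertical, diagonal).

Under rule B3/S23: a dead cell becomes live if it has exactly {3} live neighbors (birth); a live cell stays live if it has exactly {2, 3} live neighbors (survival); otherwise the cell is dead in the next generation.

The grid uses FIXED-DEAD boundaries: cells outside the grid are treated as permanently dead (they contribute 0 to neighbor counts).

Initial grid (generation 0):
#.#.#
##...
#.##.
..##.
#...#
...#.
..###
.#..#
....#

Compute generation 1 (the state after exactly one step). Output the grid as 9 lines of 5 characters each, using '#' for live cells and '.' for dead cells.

Answer: #....
#....
#..#.
..#.#
..#.#
..#..
..#.#
..#.#
.....

Derivation:
Simulating step by step:
Generation 0 (given above): 19 live cells
Generation 1: 13 live cells
(generation 1 grid is the final answer)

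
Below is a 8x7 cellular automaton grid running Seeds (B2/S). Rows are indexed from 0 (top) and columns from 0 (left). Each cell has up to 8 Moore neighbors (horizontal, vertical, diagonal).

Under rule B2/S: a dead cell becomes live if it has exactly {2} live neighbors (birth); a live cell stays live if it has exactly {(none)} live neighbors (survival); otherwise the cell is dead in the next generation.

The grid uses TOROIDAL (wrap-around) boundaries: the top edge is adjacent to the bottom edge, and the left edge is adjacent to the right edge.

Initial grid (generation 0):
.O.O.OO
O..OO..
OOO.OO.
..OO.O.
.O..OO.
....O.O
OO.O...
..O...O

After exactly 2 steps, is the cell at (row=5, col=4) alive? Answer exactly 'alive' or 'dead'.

Answer: dead

Derivation:
Simulating step by step:
Generation 0 (given above): 25 live cells
Generation 1: 2 live cells
.......
.......
.......
.......
O......
.......
....O..
.......
Generation 2: 0 live cells
.......
.......
.......
.......
.......
.......
.......
.......

Cell (5,4) at generation 2: 0 -> dead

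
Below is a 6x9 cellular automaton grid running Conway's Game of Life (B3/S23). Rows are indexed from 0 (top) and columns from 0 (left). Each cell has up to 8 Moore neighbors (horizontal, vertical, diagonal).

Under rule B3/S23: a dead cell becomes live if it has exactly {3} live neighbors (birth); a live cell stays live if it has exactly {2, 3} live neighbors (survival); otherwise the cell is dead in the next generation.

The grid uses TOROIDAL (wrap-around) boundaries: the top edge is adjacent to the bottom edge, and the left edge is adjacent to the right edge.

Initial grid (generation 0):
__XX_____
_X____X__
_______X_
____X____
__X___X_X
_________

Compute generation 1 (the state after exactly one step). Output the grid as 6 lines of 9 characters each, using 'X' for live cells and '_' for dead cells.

Simulating step by step:
Generation 0 (given above): 9 live cells
Generation 1: 5 live cells
(generation 1 grid is the final answer)

Answer: __X______
__X______
_________
_______X_
_________
__XX_____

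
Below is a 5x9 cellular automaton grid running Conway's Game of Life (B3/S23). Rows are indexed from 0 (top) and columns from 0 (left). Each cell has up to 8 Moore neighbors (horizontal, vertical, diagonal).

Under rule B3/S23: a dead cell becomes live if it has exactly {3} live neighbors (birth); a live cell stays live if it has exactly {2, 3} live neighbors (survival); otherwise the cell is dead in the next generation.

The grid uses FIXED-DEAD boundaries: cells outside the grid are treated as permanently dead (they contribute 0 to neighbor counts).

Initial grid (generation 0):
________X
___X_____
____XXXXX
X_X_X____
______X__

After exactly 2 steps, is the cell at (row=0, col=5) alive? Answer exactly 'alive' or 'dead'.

Answer: alive

Derivation:
Simulating step by step:
Generation 0 (given above): 11 live cells
Generation 1: 10 live cells
_________
____XXX_X
____XXXX_
___XX____
_________
Generation 2: 6 live cells
_____X___
____X____
_______X_
___XX_X__
_________

Cell (0,5) at generation 2: 1 -> alive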